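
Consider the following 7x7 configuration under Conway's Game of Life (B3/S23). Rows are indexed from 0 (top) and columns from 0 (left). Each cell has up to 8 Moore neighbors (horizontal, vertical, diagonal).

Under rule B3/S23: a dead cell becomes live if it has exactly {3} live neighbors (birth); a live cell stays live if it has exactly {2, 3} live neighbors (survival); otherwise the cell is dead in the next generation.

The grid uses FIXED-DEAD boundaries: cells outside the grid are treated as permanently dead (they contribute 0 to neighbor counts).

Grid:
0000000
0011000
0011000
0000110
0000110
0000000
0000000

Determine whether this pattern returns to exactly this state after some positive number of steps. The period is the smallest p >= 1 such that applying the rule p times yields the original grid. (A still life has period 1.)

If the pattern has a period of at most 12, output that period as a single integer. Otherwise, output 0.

Simulating and comparing each generation to the original:
Gen 0 (original, given above): 8 live cells
Gen 1: 6 live cells, differs from original
Gen 2: 8 live cells, MATCHES original -> period = 2

Answer: 2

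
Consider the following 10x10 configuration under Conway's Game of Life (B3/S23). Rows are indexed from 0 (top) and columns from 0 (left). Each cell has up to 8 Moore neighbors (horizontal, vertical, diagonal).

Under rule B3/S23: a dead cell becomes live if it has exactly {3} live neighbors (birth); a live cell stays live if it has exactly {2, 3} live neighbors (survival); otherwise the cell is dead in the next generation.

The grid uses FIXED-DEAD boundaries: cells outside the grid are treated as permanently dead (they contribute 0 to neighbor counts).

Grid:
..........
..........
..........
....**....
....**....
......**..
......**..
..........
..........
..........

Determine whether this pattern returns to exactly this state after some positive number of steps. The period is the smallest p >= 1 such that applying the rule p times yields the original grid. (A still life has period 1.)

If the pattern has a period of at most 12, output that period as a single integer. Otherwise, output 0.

Answer: 2

Derivation:
Simulating and comparing each generation to the original:
Gen 0 (original, given above): 8 live cells
Gen 1: 6 live cells, differs from original
Gen 2: 8 live cells, MATCHES original -> period = 2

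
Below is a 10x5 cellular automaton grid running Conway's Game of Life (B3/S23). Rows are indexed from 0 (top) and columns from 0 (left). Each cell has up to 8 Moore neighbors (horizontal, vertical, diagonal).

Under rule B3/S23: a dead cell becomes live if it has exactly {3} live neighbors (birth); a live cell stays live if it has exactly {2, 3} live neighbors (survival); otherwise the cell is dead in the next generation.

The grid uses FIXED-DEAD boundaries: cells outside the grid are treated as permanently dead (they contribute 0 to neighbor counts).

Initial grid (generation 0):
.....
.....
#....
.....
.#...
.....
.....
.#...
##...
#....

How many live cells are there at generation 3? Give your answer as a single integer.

Answer: 3

Derivation:
Simulating step by step:
Generation 0 (given above): 6 live cells
Generation 1: 6 live cells
.....
.....
.....
.....
.....
.....
.....
##...
##...
##...
Generation 2: 5 live cells
.....
.....
.....
.....
.....
.....
.....
##...
..#..
##...
Generation 3: 3 live cells
.....
.....
.....
.....
.....
.....
.....
.#...
..#..
.#...
Population at generation 3: 3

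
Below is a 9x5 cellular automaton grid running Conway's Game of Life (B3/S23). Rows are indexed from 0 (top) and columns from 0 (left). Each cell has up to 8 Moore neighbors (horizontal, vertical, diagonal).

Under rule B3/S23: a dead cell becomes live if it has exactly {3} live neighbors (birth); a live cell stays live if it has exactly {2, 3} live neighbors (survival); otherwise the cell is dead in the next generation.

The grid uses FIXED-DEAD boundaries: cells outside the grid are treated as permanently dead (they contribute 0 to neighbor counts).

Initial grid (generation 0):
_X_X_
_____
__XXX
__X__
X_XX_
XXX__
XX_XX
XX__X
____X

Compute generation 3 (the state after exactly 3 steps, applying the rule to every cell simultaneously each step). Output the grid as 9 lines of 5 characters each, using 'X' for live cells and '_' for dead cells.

Answer: _____
___XX
__X_X
__X__
____X
__X_X
_XX_X
X____
_XX__

Derivation:
Simulating step by step:
Generation 0 (given above): 20 live cells
Generation 1: 13 live cells
_____
____X
__XX_
____X
X__X_
____X
___XX
XXX_X
_____
Generation 2: 15 live cells
_____
___X_
___XX
__X_X
___XX
____X
_XX_X
_XX_X
_X___
Generation 3: 14 live cells
(generation 3 grid is the final answer)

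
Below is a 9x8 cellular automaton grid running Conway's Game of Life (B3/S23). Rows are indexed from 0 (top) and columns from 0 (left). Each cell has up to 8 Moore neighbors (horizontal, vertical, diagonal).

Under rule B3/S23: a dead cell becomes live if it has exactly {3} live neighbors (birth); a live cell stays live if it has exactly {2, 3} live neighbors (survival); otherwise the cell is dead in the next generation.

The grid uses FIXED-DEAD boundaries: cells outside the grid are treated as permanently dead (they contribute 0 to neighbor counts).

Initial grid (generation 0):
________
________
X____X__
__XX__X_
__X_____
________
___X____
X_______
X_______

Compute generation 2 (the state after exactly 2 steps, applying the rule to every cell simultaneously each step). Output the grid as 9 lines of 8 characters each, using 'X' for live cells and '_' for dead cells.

Simulating step by step:
Generation 0 (given above): 9 live cells
Generation 1: 5 live cells
________
________
________
_XXX____
__XX____
________
________
________
________
Generation 2: 5 live cells
(generation 2 grid is the final answer)

Answer: ________
________
__X_____
_X_X____
_X_X____
________
________
________
________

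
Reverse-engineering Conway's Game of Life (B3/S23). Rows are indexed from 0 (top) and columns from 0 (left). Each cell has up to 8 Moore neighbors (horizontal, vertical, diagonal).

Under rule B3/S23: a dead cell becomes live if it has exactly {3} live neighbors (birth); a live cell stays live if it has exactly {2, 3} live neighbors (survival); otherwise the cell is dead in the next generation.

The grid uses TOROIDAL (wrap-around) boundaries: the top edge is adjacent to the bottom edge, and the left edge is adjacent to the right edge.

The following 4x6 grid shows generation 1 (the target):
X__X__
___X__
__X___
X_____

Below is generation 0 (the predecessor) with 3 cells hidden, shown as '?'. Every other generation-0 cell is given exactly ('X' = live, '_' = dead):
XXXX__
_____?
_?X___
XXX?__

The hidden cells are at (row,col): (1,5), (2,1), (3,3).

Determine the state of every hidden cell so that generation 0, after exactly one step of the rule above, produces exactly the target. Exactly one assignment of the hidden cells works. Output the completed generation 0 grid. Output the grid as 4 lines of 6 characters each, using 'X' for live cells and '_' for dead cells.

Hidden generation-0 cells (in order): (1,5), (2,1), (3,3).
A hidden cell only influences target cells in its own 3x3 neighborhood. Try each of the 2^3 = 8 assignments, step the completed generation 0 forward once under B3/S23, and compare with the target:
  (1,5)=_ (2,1)=_ (3,3)=_ -> step reproduces the target at every cell -> ACCEPT
  (1,5)=_ (2,1)=_ (3,3)=X -> step gives (2,3)='X' but target has '_' -> reject
  (1,5)=_ (2,1)=X (3,3)=_ -> step gives (1,0)='X' but target has '_' -> reject
  (1,5)=_ (2,1)=X (3,3)=X -> step gives (1,0)='X' but target has '_' -> reject
  (1,5)=X (2,1)=_ (3,3)=_ -> step gives (0,0)='_' but target has 'X' -> reject
  (1,5)=X (2,1)=_ (3,3)=X -> step gives (0,0)='_' but target has 'X' -> reject
  (1,5)=X (2,1)=X (3,3)=_ -> step gives (0,0)='_' but target has 'X' -> reject
  (1,5)=X (2,1)=X (3,3)=X -> step gives (0,0)='_' but target has 'X' -> reject
Unique solution: (1,5)=dead, (2,1)=dead, (3,3)=dead.
Check: live-neighbor counts of every cell in the completed generation 0:
354212
244311
242201
365412
Applying B3/S23 to generation 0 with these counts gives:
X__X__
___X__
__X___
X_____
which matches the target exactly.

Answer: XXXX__
______
__X___
XXX___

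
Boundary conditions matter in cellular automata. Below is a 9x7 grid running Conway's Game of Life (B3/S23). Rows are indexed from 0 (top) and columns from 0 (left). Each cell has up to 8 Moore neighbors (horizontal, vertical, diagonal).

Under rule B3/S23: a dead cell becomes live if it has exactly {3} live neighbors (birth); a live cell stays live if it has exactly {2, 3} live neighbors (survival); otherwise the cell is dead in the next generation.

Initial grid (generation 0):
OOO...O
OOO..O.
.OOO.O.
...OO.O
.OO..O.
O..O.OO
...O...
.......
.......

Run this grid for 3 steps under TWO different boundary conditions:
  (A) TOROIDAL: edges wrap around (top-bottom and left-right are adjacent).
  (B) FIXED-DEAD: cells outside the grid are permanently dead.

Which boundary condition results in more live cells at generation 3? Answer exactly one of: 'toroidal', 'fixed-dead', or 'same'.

Answer: toroidal

Derivation:
Under TOROIDAL boundary, generation 3:
.O..O..
.......
....O..
OO..O.O
..OO...
O.OO..O
...OO.O
OO....O
.......
Population = 19

Under FIXED-DEAD boundary, generation 3:
.....O.
....O..
....O.O
.OO.O.O
OO.O...
.O.O...
...O.O.
.......
.......
Population = 15

Comparison: toroidal=19, fixed-dead=15 -> toroidal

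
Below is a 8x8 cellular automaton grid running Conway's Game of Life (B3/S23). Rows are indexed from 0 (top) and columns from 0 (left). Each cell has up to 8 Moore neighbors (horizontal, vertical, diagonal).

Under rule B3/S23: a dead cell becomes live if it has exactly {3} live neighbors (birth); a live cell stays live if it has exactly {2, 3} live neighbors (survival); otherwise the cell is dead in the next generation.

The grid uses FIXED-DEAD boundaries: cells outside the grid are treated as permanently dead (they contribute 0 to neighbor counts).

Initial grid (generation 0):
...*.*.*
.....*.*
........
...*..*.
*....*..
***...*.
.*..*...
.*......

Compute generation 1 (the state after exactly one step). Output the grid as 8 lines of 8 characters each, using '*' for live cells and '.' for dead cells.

Answer: ....*...
....*...
......*.
........
*.*..**.
*.*..*..
........
........

Derivation:
Simulating step by step:
Generation 0 (given above): 16 live cells
Generation 1: 10 live cells
(generation 1 grid is the final answer)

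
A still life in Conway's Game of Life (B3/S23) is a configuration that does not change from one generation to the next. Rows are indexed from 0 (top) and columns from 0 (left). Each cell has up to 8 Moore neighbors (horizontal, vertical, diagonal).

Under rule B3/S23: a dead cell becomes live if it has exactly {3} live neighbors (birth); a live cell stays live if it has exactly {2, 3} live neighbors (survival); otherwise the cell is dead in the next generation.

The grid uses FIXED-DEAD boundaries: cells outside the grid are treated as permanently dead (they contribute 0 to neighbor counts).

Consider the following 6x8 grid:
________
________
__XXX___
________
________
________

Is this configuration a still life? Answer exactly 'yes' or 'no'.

Answer: no

Derivation:
Compute generation 1 and compare to generation 0 (given above):
Generation 1:
________
___X____
___X____
___X____
________
________
Cell (1,3) differs: gen0=0 vs gen1=1 -> NOT a still life.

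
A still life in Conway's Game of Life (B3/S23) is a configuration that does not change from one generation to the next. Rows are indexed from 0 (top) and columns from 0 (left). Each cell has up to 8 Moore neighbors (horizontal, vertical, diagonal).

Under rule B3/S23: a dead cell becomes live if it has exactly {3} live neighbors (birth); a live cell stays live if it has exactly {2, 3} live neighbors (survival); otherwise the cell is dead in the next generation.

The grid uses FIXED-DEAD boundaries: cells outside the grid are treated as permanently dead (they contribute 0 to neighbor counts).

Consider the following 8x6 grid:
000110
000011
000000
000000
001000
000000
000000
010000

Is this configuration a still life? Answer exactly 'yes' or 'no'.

Answer: no

Derivation:
Compute generation 1 and compare to generation 0 (given above):
Generation 1:
000111
000111
000000
000000
000000
000000
000000
000000
Cell (0,5) differs: gen0=0 vs gen1=1 -> NOT a still life.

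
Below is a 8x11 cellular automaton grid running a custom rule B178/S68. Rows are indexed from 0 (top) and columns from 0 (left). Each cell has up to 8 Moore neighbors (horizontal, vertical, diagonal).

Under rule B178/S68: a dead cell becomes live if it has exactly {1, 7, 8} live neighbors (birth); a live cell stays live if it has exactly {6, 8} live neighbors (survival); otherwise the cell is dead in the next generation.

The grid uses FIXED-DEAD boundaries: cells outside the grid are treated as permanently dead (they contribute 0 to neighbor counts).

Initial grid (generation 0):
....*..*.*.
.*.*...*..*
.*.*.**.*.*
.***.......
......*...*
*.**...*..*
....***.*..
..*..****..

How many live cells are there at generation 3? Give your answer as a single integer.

Answer: 8

Derivation:
Simulating step by step:
Generation 0 (given above): 32 live cells
Generation 1: 10 live cells
**...*.....
...........
..*........
........*..
.....*..*..
...........
*.........*
.*.........
Generation 2: 33 live cells
..*.*.*....
...****....
.*.*...***.
.******....
....*.*....
**..*****.*
..*......*.
..*......**
Generation 3: 8 live cells
.*.........
*.........*
....*.....*
..........*
.....*....*
...........
...........
...........
Population at generation 3: 8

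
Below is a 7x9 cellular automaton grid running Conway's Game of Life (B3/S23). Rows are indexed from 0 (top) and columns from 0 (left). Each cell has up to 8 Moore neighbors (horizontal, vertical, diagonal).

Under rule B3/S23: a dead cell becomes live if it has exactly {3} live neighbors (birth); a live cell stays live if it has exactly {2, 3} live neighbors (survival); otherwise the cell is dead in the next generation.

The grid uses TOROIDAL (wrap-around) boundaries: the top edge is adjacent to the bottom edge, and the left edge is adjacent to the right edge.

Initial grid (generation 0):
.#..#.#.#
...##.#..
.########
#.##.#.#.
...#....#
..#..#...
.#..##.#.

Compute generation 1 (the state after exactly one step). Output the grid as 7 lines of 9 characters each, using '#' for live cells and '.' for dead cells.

Answer: #.#...#..
.#......#
##......#
#....#...
.#.#..#.#
..##.##..
#####..#.

Derivation:
Simulating step by step:
Generation 0 (given above): 28 live cells
Generation 1: 24 live cells
(generation 1 grid is the final answer)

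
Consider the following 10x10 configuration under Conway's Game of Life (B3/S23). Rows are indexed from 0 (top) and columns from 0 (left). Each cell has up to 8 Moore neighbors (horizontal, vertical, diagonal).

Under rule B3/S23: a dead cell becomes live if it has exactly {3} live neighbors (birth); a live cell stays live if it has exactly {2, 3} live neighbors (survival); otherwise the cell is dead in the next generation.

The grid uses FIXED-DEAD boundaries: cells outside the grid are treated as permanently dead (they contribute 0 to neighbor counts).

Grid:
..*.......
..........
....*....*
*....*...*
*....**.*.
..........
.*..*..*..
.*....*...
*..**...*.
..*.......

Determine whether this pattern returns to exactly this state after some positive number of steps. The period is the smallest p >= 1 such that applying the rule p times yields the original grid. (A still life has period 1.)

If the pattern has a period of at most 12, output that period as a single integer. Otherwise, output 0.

Answer: 0

Derivation:
Simulating and comparing each generation to the original:
Gen 0 (original, given above): 20 live cells
Gen 1: 21 live cells, differs from original
Gen 2: 15 live cells, differs from original
Gen 3: 19 live cells, differs from original
Gen 4: 15 live cells, differs from original
Gen 5: 17 live cells, differs from original
Gen 6: 10 live cells, differs from original
Gen 7: 10 live cells, differs from original
Gen 8: 11 live cells, differs from original
Gen 9: 15 live cells, differs from original
Gen 10: 13 live cells, differs from original
Gen 11: 16 live cells, differs from original
Gen 12: 13 live cells, differs from original
No period found within 12 steps.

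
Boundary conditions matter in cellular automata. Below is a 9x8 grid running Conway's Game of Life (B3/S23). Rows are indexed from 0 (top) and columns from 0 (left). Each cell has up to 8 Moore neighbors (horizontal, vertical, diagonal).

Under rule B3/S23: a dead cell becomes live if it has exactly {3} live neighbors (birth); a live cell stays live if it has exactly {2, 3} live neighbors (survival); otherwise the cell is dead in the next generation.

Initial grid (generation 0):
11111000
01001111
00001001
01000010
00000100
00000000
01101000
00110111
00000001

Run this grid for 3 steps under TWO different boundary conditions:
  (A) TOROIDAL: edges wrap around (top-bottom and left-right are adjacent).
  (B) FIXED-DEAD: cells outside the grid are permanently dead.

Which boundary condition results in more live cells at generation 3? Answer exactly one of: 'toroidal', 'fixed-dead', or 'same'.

Answer: fixed-dead

Derivation:
Under TOROIDAL boundary, generation 3:
01110001
01000000
10001000
00000011
00000110
00000000
00000000
00000000
10111010
Population = 16

Under FIXED-DEAD boundary, generation 3:
01011101
01011000
00000001
00000010
00000110
00000000
00000010
01011001
00111010
Population = 21

Comparison: toroidal=16, fixed-dead=21 -> fixed-dead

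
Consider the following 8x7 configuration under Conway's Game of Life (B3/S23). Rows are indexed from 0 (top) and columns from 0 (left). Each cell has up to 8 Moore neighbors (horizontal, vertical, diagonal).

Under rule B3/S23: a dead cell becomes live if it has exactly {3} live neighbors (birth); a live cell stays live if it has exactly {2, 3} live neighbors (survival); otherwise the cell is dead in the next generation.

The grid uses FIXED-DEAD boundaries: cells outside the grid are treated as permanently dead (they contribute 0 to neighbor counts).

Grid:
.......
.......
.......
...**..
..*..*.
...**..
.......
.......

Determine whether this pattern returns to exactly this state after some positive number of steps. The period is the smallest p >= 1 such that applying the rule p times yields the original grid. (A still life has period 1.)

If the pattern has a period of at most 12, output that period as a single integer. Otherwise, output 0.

Answer: 1

Derivation:
Simulating and comparing each generation to the original:
Gen 0 (original, given above): 6 live cells
Gen 1: 6 live cells, MATCHES original -> period = 1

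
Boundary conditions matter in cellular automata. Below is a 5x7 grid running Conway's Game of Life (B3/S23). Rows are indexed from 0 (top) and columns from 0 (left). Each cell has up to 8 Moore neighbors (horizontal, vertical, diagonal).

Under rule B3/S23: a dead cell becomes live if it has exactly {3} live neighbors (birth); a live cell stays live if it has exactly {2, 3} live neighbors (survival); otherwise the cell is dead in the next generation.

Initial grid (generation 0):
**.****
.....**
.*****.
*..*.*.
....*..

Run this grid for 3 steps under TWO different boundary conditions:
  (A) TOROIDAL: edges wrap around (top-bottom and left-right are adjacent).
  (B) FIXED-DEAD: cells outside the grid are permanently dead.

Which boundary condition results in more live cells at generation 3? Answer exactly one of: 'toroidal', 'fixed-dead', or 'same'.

Answer: toroidal

Derivation:
Under TOROIDAL boundary, generation 3:
...*...
...*..*
.***..*
...*.**
.*.*...
Population = 12

Under FIXED-DEAD boundary, generation 3:
..*....
*..*...
*...*..
**.*...
.......
Population = 8

Comparison: toroidal=12, fixed-dead=8 -> toroidal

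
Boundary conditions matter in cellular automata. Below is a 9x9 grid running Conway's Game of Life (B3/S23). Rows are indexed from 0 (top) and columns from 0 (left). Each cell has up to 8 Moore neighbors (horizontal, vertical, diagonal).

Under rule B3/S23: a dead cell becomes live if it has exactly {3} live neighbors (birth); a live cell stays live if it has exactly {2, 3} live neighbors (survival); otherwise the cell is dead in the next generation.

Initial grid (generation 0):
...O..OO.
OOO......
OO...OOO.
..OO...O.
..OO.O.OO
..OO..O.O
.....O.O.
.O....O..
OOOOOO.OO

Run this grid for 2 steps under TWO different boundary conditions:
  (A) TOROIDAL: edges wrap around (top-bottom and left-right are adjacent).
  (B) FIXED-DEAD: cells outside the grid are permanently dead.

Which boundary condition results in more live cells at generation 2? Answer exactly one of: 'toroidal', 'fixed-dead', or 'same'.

Answer: toroidal

Derivation:
Under TOROIDAL boundary, generation 2:
..OO...O.
.O..OO...
O.OO.OO..
OOO.O.OO.
.O.O....O
OOOOO.OOO
.O....O..
.O.O.OO.O
OO.O.O.OO
Population = 41

Under FIXED-DEAD boundary, generation 2:
.OO......
O.OO..O..
.OOO.OO..
..O.O.OO.
...O.....
.OOOO.OOO
......OOO
O.......O
O..OOOOO.
Population = 34

Comparison: toroidal=41, fixed-dead=34 -> toroidal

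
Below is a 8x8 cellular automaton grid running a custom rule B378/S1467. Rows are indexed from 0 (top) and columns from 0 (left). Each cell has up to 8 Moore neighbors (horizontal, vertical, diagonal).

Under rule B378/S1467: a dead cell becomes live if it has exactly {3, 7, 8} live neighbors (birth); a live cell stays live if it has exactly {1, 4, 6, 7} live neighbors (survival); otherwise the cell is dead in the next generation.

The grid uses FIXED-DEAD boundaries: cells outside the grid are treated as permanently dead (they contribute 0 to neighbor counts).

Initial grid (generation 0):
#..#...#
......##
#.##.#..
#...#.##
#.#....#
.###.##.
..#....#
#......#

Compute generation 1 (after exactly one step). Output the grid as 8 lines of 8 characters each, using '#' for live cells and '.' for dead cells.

Answer: ......#.
.####...
###.#...
..#..#..
....#...
.##..#.#
...#....
.......#

Derivation:
Simulating step by step:
Generation 0 (given above): 25 live cells
Generation 1: 18 live cells
(generation 1 grid is the final answer)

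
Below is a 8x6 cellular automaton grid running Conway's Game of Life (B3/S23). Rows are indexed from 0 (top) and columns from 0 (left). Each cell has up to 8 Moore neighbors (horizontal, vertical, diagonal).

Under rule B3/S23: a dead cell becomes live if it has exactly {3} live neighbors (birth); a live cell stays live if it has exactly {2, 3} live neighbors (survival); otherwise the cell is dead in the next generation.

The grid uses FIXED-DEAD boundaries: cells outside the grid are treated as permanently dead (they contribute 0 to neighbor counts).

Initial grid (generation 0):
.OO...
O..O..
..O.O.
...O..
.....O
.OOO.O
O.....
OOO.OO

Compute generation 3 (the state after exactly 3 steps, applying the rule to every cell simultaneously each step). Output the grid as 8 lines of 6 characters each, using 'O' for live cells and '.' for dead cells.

Answer: ..O...
.O.O..
.OO.O.
......
.O..O.
.OOO..
O.....
OO....

Derivation:
Simulating step by step:
Generation 0 (given above): 18 live cells
Generation 1: 15 live cells
.OO...
...O..
..O.O.
...OO.
...O..
.OO.O.
O....O
OO....
Generation 2: 15 live cells
..O...
.O.O..
..O.O.
..O.O.
......
.OOOO.
O.O...
OO....
Generation 3: 14 live cells
(generation 3 grid is the final answer)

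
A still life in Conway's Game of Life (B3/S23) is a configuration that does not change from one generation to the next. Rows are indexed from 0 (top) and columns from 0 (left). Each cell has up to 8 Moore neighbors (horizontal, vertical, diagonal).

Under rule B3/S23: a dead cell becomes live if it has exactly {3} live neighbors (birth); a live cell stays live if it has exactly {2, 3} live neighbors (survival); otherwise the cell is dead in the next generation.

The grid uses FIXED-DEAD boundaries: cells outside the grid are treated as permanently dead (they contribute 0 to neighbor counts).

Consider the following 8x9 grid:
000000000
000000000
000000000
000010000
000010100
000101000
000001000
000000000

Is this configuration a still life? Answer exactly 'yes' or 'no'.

Answer: no

Derivation:
Compute generation 1 and compare to generation 0 (given above):
Generation 1:
000000000
000000000
000000000
000001000
000110000
000001100
000010000
000000000
Cell (3,4) differs: gen0=1 vs gen1=0 -> NOT a still life.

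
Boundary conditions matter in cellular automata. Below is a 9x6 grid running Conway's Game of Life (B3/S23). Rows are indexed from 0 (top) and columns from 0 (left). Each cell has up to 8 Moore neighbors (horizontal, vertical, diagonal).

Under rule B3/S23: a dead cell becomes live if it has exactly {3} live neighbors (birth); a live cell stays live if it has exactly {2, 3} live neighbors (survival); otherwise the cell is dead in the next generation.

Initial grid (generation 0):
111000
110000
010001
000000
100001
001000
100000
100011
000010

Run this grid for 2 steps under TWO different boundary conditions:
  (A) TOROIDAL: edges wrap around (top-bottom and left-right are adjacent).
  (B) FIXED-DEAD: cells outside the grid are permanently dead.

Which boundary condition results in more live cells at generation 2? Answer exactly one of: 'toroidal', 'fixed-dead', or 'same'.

Answer: toroidal

Derivation:
Under TOROIDAL boundary, generation 2:
100101
010001
100000
000000
000001
010001
000000
110110
110110
Population = 17

Under FIXED-DEAD boundary, generation 2:
000000
100000
000000
000000
000000
000000
000000
000011
000011
Population = 5

Comparison: toroidal=17, fixed-dead=5 -> toroidal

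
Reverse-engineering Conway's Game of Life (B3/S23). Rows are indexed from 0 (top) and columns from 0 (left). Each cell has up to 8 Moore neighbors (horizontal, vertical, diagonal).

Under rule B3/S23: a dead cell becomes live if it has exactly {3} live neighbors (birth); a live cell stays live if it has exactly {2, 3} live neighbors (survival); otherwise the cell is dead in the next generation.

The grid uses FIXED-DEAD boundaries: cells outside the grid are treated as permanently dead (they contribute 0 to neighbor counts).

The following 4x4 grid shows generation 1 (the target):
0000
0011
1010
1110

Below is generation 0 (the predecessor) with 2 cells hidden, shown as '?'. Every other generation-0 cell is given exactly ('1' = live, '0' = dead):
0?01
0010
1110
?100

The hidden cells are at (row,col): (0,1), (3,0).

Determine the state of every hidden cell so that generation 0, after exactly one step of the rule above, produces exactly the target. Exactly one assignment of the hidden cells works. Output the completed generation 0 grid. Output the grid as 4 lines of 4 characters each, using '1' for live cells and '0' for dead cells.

Answer: 0001
0010
1110
0100

Derivation:
Hidden generation-0 cells (in order): (0,1), (3,0).
A hidden cell only influences target cells in its own 3x3 neighborhood. Try each of the 2^2 = 4 assignments, step the completed generation 0 forward once under B3/S23, and compare with the target:
  (0,1)=0 (3,0)=0 -> step reproduces the target at every cell -> ACCEPT
  (0,1)=0 (3,0)=1 -> step gives (3,1)='0' but target has '1' -> reject
  (0,1)=1 (3,0)=0 -> step gives (0,2)='1' but target has '0' -> reject
  (0,1)=1 (3,0)=1 -> step gives (0,2)='1' but target has '0' -> reject
Unique solution: (0,1)=dead, (3,0)=dead.
Check: live-neighbor counts of every cell in the completed generation 0:
0121
2433
2432
3331
Applying B3/S23 to generation 0 with these counts gives:
0000
0011
1010
1110
which matches the target exactly.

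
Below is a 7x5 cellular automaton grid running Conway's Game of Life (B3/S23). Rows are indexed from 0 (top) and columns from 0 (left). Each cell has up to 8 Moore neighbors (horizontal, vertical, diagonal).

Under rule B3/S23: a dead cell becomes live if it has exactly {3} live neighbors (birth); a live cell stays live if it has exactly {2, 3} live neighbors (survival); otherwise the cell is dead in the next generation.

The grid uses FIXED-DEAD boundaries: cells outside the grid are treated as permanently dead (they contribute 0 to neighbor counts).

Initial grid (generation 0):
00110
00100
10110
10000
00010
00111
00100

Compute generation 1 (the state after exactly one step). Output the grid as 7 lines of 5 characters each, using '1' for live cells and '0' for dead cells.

Answer: 00110
00000
00110
01110
00111
00101
00100

Derivation:
Simulating step by step:
Generation 0 (given above): 12 live cells
Generation 1: 13 live cells
(generation 1 grid is the final answer)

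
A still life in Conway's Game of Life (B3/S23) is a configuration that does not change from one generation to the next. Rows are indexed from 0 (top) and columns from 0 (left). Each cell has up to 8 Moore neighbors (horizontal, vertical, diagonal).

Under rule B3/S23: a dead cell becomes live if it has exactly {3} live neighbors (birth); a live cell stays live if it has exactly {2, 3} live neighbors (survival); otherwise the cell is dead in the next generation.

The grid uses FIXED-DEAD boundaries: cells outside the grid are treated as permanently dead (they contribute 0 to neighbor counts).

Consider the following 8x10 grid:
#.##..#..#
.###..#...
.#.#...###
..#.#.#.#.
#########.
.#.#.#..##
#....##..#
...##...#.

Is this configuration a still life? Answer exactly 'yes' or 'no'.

Answer: no

Derivation:
Compute generation 1 and compare to generation 0 (given above):
Generation 1:
...#......
#...#.#..#
.#..###.##
#.........
#.........
...#.....#
..##.###.#
....##....
Cell (0,0) differs: gen0=1 vs gen1=0 -> NOT a still life.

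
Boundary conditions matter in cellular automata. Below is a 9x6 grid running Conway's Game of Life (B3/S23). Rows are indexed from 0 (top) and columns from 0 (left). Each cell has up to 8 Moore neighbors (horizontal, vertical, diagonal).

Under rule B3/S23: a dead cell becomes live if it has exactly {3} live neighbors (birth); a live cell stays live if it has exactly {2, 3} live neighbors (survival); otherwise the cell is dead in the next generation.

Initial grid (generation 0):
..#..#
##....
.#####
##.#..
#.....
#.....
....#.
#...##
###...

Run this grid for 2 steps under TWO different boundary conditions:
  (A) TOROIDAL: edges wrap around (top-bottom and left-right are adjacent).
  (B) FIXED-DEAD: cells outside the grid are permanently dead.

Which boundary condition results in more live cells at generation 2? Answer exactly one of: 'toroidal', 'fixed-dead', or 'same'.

Answer: toroidal

Derivation:
Under TOROIDAL boundary, generation 2:
..#.#.
...#.#
...##.
#..#..
#...##
....#.
#..##.
.##...
.##...
Population = 19

Under FIXED-DEAD boundary, generation 2:
......
....#.
...##.
...##.
......
......
...#.#
##.#.#
##..#.
Population = 14

Comparison: toroidal=19, fixed-dead=14 -> toroidal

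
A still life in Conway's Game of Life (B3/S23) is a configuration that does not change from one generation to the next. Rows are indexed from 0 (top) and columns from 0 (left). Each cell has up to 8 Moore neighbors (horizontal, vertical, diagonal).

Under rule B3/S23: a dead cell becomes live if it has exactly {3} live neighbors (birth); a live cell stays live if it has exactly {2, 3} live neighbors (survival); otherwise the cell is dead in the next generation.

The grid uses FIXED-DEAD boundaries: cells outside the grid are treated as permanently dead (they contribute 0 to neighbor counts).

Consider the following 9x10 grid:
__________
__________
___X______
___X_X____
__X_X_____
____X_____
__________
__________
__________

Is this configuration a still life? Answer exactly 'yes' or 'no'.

Compute generation 1 and compare to generation 0 (given above):
Generation 1:
__________
__________
____X_____
__XX______
____XX____
___X______
__________
__________
__________
Cell (2,3) differs: gen0=1 vs gen1=0 -> NOT a still life.

Answer: no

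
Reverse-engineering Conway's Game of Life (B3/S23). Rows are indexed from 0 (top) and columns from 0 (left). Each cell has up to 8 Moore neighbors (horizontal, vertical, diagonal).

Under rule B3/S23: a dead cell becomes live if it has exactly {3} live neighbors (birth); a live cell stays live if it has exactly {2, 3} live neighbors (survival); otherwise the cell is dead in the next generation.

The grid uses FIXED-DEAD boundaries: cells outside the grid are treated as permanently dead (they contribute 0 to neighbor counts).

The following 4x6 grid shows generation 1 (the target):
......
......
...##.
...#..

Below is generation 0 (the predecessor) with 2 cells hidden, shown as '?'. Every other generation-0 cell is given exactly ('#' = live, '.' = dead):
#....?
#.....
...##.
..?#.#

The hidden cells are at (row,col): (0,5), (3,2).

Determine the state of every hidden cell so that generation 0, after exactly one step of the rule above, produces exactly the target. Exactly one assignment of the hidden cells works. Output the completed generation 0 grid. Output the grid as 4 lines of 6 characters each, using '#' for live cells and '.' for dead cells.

Hidden generation-0 cells (in order): (0,5), (3,2).
A hidden cell only influences target cells in its own 3x3 neighborhood. Try each of the 2^2 = 4 assignments, step the completed generation 0 forward once under B3/S23, and compare with the target:
  (0,5)=. (3,2)=. -> step reproduces the target at every cell -> ACCEPT
  (0,5)=. (3,2)=# -> step gives (2,2)='#' but target has '.' -> reject
  (0,5)=# (3,2)=. -> step gives (1,4)='#' but target has '.' -> reject
  (0,5)=# (3,2)=# -> step gives (1,4)='#' but target has '.' -> reject
Unique solution: (0,5)=dead, (3,2)=dead.
Check: live-neighbor counts of every cell in the completed generation 0:
120000
121221
112232
002241
Applying B3/S23 to generation 0 with these counts gives:
......
......
...##.
...#..
which matches the target exactly.

Answer: #.....
#.....
...##.
...#.#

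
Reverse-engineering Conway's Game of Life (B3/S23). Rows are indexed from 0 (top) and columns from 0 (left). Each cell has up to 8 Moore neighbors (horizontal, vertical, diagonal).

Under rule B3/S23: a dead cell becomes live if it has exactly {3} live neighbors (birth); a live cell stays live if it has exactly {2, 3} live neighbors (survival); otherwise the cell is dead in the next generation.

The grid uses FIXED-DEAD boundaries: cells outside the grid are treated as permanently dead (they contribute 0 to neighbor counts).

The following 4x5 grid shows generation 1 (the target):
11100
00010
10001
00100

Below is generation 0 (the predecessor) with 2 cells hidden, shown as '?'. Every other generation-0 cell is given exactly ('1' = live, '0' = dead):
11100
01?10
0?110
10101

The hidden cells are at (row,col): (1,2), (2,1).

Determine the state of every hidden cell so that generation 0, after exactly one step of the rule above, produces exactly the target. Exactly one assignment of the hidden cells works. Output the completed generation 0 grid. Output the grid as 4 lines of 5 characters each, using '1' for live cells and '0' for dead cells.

Hidden generation-0 cells (in order): (1,2), (2,1).
A hidden cell only influences target cells in its own 3x3 neighborhood. Try each of the 2^2 = 4 assignments, step the completed generation 0 forward once under B3/S23, and compare with the target:
  (1,2)=0 (2,1)=0 -> step gives (1,0)='1' but target has '0' -> reject
  (1,2)=0 (2,1)=1 -> step reproduces the target at every cell -> ACCEPT
  (1,2)=1 (2,1)=0 -> step gives (0,1)='0' but target has '1' -> reject
  (1,2)=1 (2,1)=1 -> step gives (0,1)='0' but target has '1' -> reject
Unique solution: (1,2)=dead, (2,1)=live.
Check: live-neighbor counts of every cell in the completed generation 0:
23321
45732
34543
14341
Applying B3/S23 to generation 0 with these counts gives:
11100
00010
10001
00100
which matches the target exactly.

Answer: 11100
01010
01110
10101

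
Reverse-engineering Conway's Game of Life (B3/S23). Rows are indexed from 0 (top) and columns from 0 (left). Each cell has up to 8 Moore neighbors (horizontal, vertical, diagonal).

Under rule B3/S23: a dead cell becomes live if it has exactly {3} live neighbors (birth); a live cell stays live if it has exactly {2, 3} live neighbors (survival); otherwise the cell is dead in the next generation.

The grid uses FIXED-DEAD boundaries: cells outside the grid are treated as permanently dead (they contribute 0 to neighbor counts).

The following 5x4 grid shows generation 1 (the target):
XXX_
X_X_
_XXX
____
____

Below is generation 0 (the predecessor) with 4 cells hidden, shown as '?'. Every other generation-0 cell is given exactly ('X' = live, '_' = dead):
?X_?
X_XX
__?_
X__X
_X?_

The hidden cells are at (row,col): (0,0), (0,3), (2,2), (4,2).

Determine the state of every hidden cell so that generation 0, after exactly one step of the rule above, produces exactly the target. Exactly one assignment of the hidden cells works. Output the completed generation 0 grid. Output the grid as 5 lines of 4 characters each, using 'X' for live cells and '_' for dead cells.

Answer: XX__
X_XX
____
X__X
_X__

Derivation:
Hidden generation-0 cells (in order): (0,0), (0,3), (2,2), (4,2).
A hidden cell only influences target cells in its own 3x3 neighborhood. Try each of the 2^4 = 16 assignments, step the completed generation 0 forward once under B3/S23, and compare with the target:
  (0,0)=_ (0,3)=_ (2,2)=_ (4,2)=_ -> step gives (0,0)='_' but target has 'X' -> reject
  (0,0)=_ (0,3)=_ (2,2)=_ (4,2)=X -> step gives (0,0)='_' but target has 'X' -> reject
  (0,0)=_ (0,3)=_ (2,2)=X (4,2)=_ -> step gives (0,0)='_' but target has 'X' -> reject
  (0,0)=_ (0,3)=_ (2,2)=X (4,2)=X -> step gives (0,0)='_' but target has 'X' -> reject
  (0,0)=_ (0,3)=X (2,2)=_ (4,2)=_ -> step gives (0,0)='_' but target has 'X' -> reject
  (0,0)=_ (0,3)=X (2,2)=_ (4,2)=X -> step gives (0,0)='_' but target has 'X' -> reject
  (0,0)=_ (0,3)=X (2,2)=X (4,2)=_ -> step gives (0,0)='_' but target has 'X' -> reject
  (0,0)=_ (0,3)=X (2,2)=X (4,2)=X -> step gives (0,0)='_' but target has 'X' -> reject
  (0,0)=X (0,3)=_ (2,2)=_ (4,2)=_ -> step reproduces the target at every cell -> ACCEPT
  (0,0)=X (0,3)=_ (2,2)=_ (4,2)=X -> step gives (3,1)='X' but target has '_' -> reject
  (0,0)=X (0,3)=_ (2,2)=X (4,2)=_ -> step gives (1,3)='X' but target has '_' -> reject
  (0,0)=X (0,3)=_ (2,2)=X (4,2)=X -> step gives (1,3)='X' but target has '_' -> reject
  (0,0)=X (0,3)=X (2,2)=_ (4,2)=_ -> step gives (0,2)='_' but target has 'X' -> reject
  (0,0)=X (0,3)=X (2,2)=_ (4,2)=X -> step gives (0,2)='_' but target has 'X' -> reject
  (0,0)=X (0,3)=X (2,2)=X (4,2)=_ -> step gives (0,2)='_' but target has 'X' -> reject
  (0,0)=X (0,3)=X (2,2)=X (4,2)=X -> step gives (0,2)='_' but target has 'X' -> reject
Unique solution: (0,0)=live, (0,3)=dead, (2,2)=dead, (4,2)=dead.
Check: live-neighbor counts of every cell in the completed generation 0:
2332
2421
2333
1220
2121
Applying B3/S23 to generation 0 with these counts gives:
XXX_
X_X_
_XXX
____
____
which matches the target exactly.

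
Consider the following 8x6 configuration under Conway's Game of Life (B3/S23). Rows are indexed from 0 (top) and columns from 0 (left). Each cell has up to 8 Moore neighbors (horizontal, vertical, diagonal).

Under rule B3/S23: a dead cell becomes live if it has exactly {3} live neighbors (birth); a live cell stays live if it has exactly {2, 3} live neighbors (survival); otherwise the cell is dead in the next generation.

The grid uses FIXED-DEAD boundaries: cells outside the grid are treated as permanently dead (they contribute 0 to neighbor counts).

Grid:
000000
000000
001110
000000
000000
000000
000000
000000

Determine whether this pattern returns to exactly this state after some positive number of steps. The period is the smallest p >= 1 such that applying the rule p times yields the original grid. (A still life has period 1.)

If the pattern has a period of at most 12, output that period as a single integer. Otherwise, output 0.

Simulating and comparing each generation to the original:
Gen 0 (original, given above): 3 live cells
Gen 1: 3 live cells, differs from original
Gen 2: 3 live cells, MATCHES original -> period = 2

Answer: 2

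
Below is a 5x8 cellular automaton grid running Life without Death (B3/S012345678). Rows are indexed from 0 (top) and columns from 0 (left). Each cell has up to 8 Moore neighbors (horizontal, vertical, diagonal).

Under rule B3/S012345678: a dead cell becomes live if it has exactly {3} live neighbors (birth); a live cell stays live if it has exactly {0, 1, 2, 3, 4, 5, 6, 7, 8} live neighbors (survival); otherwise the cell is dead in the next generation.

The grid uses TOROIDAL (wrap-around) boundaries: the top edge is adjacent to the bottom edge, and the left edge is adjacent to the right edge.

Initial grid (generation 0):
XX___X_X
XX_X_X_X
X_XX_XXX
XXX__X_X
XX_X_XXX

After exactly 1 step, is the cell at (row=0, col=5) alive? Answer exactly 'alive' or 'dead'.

Simulating step by step:
Generation 0 (given above): 26 live cells
Generation 1: 26 live cells
XX___X_X
XX_X_X_X
X_XX_XXX
XXX__X_X
XX_X_XXX

Cell (0,5) at generation 1: 1 -> alive

Answer: alive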